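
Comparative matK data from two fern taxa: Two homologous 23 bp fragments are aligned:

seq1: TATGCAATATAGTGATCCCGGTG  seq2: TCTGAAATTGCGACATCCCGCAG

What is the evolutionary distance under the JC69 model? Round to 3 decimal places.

The sequences differ at 9 of 23 sites (2, 5, 9, 10, 11, 13, 14, 21, 22), so p = 9/23 ≈ 0.391304.
d = −(3/4) ln(1 − 4p/3) = −0.75 ln(1 − 0.521739) = −0.75 ln(0.478261)
  = −0.75 × (-0.737599) = 0.553199 substitutions/site.

0.553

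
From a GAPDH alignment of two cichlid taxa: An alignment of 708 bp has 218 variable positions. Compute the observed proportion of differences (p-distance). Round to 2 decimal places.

0.31

p = 218/708 = 0.307909… ≈ 0.31 (to 2 d.p.).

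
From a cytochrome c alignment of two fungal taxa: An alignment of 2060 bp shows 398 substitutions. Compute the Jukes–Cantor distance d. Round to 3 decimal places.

0.223

p = 398/2060 ≈ 0.193204.
d = −(3/4) ln(1 − 4p/3) = −0.75 ln(1 − 0.257605) = −0.75 ln(0.742395)
  = −0.75 × (-0.297874) = 0.223406 substitutions/site.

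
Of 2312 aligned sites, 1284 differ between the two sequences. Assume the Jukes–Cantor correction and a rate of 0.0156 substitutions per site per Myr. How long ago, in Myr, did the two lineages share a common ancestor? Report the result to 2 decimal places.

32.43

p = 1284/2312 ≈ 0.555363.
d = −(3/4) ln(1 − 4p/3) = −0.75 ln(1 − 0.740484) = −0.75 ln(0.259516)
  = −0.75 × (-1.348937) = 1.011703 substitutions/site.
Under a molecular clock d = 2μt, so t = d/(2μ) = 1.011703 / (2 × 0.0156) = 32.43 Myr.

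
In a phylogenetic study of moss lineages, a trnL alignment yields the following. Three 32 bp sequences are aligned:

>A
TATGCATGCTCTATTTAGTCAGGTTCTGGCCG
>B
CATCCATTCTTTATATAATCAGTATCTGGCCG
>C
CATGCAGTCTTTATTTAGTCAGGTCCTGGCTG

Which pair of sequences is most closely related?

A–B: 8/32 differ, p = 0.250, d = 0.304.
A–C: 6/32 differ, p = 0.188, d = 0.216.
B–C: 8/32 differ, p = 0.250, d = 0.304.
The smallest distance is between A and C.

A and C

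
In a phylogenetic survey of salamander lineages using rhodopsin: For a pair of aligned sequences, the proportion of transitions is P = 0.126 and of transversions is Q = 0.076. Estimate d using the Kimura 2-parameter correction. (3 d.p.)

Under the Kimura two-parameter model, d = −½ ln(1 − 2P − Q) − ¼ ln(1 − 2Q).
1 − 2P − Q = 0.672, giving −½ ln(0.672) = 0.198748.
1 − 2Q = 0.848, giving −¼ ln(0.848) = 0.041219.
d = 0.198748 + 0.041219 = 0.239967.

0.240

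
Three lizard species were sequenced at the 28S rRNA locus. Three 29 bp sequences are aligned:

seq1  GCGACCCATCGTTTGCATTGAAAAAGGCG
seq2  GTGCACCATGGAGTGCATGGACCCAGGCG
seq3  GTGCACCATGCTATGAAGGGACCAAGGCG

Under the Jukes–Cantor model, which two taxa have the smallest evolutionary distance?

seq1–seq2: 10/29 differ, p = 0.345, d = 0.462.
seq1–seq3: 11/29 differ, p = 0.379, d = 0.529.
seq2–seq3: 6/29 differ, p = 0.207, d = 0.242.
The smallest distance is between seq2 and seq3.

seq2 and seq3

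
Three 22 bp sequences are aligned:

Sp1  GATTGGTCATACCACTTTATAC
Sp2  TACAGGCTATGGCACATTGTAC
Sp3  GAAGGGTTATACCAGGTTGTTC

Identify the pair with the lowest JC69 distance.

Sp1 and Sp3

Sp1–Sp2: 9/22 differ, p = 0.409, d = 0.591.
Sp1–Sp3: 7/22 differ, p = 0.318, d = 0.414.
Sp2–Sp3: 9/22 differ, p = 0.409, d = 0.591.
The smallest distance is between Sp1 and Sp3.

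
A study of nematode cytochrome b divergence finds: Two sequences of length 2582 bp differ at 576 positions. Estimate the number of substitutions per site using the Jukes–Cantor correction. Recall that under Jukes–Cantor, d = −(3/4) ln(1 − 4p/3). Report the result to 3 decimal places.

0.265

p = 576/2582 ≈ 0.223083.
d = −(3/4) ln(1 − 4p/3) = −0.75 ln(1 − 0.297444) = −0.75 ln(0.702556)
  = −0.75 × (-0.353030) = 0.264773 substitutions/site.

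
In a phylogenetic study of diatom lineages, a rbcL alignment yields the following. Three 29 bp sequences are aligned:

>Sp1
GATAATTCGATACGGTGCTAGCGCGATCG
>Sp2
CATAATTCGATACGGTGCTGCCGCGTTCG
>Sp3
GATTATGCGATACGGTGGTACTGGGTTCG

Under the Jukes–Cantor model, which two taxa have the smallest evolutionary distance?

Sp1–Sp2: 4/29 differ, p = 0.138, d = 0.152.
Sp1–Sp3: 7/29 differ, p = 0.241, d = 0.291.
Sp2–Sp3: 7/29 differ, p = 0.241, d = 0.291.
The smallest distance is between Sp1 and Sp2.

Sp1 and Sp2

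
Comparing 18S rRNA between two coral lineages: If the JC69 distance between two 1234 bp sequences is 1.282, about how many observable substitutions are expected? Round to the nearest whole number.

758

Invert JC69: p = (3/4)(1 − e^(−4d/3)) = 0.75 × (1 − e^(-1.709333)) = 0.75 × (1 − 0.180986) = 0.614261.
Expected differing sites = pL ≈ 0.614261 × 1234 = 757.998074 ≈ 758.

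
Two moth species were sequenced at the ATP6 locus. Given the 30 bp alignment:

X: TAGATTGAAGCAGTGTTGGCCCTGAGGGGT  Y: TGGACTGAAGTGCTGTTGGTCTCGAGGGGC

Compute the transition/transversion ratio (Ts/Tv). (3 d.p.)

8.000

Transitions are A↔G and C↔T; transversions are all other mismatches.
Transitions: 8. Transversions: 1.
R = 8/1 = 8.000.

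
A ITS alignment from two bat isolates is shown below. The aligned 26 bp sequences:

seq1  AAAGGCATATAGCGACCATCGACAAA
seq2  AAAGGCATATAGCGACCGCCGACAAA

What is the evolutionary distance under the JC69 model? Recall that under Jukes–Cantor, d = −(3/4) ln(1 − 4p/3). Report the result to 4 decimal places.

The sequences differ at 2 of 26 sites (18, 19), so p = 2/26 ≈ 0.076923.
d = −(3/4) ln(1 − 4p/3) = −0.75 ln(1 − 0.102564) = −0.75 ln(0.897436)
  = −0.75 × (-0.108213) = 0.081160 substitutions/site.

0.0812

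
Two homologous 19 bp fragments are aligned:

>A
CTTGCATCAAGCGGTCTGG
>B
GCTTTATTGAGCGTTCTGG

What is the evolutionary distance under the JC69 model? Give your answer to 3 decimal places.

0.507

The sequences differ at 7 of 19 sites (1, 2, 4, 5, 8, 9, 14), so p = 7/19 ≈ 0.368421.
d = −(3/4) ln(1 − 4p/3) = −0.75 ln(1 − 0.491228) = −0.75 ln(0.508772)
  = −0.75 × (-0.675755) = 0.506816 substitutions/site.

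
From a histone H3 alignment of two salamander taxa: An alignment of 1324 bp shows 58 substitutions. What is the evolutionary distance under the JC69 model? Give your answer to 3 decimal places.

0.045

p = 58/1324 ≈ 0.043807.
d = −(3/4) ln(1 − 4p/3) = −0.75 ln(1 − 0.058409) = −0.75 ln(0.941591)
  = −0.75 × (-0.060184) = 0.045138 substitutions/site.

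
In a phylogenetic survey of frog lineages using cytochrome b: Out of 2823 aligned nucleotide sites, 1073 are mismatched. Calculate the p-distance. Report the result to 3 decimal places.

p = 1073/2823 = 0.380092… ≈ 0.380 (to 3 d.p.).

0.380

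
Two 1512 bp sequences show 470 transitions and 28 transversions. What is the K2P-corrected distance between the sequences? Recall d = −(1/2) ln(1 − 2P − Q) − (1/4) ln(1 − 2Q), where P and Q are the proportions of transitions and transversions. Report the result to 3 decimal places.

P = 470/1512 ≈ 0.310847 and Q = 28/1512 ≈ 0.018519.
Under the Kimura two-parameter model, d = −½ ln(1 − 2P − Q) − ¼ ln(1 − 2Q).
1 − 2P − Q = 0.359787, giving −½ ln(0.359787) = 0.511122.
1 − 2Q = 0.962962, giving −¼ ln(0.962962) = 0.009435.
d = 0.511122 + 0.009435 = 0.520557.

0.521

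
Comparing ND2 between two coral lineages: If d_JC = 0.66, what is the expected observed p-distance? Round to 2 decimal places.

p = (3/4)(1 − e^(−4d/3)) = 0.75 × (1 − e^(-0.88)) = 0.75 × (1 − 0.414783) = 0.438913.

0.44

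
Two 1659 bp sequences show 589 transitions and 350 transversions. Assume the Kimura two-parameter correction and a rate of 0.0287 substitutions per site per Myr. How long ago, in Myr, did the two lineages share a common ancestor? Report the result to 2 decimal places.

P = 589/1659 ≈ 0.355033 and Q = 350/1659 ≈ 0.21097.
Under the Kimura two-parameter model, d = −½ ln(1 − 2P − Q) − ¼ ln(1 − 2Q).
1 − 2P − Q = 0.078964, giving −½ ln(0.078964) = 1.269382.
1 − 2Q = 0.57806, giving −¼ ln(0.57806) = 0.137019.
d = 1.269382 + 0.137019 = 1.406401.
Under a molecular clock d = 2μt, so t = d/(2μ) = 1.406401 / (2 × 0.0287) = 24.50 Myr.

24.50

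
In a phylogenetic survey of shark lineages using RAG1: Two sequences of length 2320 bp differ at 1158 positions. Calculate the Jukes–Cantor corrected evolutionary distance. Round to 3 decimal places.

0.821

p = 1158/2320 ≈ 0.499138.
d = −(3/4) ln(1 − 4p/3) = −0.75 ln(1 − 0.665517) = −0.75 ln(0.334483)
  = −0.75 × (-1.095169) = 0.821377 substitutions/site.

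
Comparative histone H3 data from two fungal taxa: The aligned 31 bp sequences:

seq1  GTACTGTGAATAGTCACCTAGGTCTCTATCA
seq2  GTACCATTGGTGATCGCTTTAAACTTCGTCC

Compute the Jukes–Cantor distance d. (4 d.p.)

0.9853

The sequences differ at 17 of 31 sites, so p = 17/31 ≈ 0.548387.
d = −(3/4) ln(1 − 4p/3) = −0.75 ln(1 − 0.731183) = −0.75 ln(0.268817)
  = −0.75 × (-1.313724) = 0.985293 substitutions/site.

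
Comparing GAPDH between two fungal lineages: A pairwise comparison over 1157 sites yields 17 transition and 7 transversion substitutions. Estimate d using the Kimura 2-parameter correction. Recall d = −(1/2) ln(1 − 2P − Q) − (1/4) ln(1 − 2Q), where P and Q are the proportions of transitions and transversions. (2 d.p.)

P = 17/1157 ≈ 0.014693 and Q = 7/1157 ≈ 0.00605.
Under the Kimura two-parameter model, d = −½ ln(1 − 2P − Q) − ¼ ln(1 − 2Q).
1 − 2P − Q = 0.964564, giving −½ ln(0.964564) = 0.018040.
1 − 2Q = 0.9879, giving −¼ ln(0.9879) = 0.003043.
d = 0.018040 + 0.003043 = 0.021083.

0.02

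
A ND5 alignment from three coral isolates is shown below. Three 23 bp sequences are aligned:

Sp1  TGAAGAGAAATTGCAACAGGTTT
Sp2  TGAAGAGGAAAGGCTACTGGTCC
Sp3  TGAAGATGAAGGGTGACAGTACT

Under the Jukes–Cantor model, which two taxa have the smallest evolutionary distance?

Sp1–Sp2: 7/23 differ, p = 0.304, d = 0.390.
Sp1–Sp3: 9/23 differ, p = 0.391, d = 0.553.
Sp2–Sp3: 8/23 differ, p = 0.348, d = 0.467.
The smallest distance is between Sp1 and Sp2.

Sp1 and Sp2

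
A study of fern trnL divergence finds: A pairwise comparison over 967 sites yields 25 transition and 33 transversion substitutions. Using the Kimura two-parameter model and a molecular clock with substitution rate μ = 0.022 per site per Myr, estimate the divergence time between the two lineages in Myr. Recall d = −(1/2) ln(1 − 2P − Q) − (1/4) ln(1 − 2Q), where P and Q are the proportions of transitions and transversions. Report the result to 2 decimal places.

1.42

P = 25/967 ≈ 0.025853 and Q = 33/967 ≈ 0.034126.
Under the Kimura two-parameter model, d = −½ ln(1 − 2P − Q) − ¼ ln(1 − 2Q).
1 − 2P − Q = 0.914168, giving −½ ln(0.914168) = 0.044870.
1 − 2Q = 0.931748, giving −¼ ln(0.931748) = 0.017673.
d = 0.044870 + 0.017673 = 0.062543.
Under a molecular clock d = 2μt, so t = d/(2μ) = 0.062543 / (2 × 0.022) = 1.42 Myr.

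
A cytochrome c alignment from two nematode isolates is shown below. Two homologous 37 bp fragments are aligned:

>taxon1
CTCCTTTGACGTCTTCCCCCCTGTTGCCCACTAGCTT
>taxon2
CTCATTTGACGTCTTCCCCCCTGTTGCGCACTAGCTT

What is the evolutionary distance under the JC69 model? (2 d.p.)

0.06

The sequences differ at 2 of 37 sites (4, 28), so p = 2/37 ≈ 0.054054.
d = −(3/4) ln(1 − 4p/3) = −0.75 ln(1 − 0.072072) = −0.75 ln(0.927928)
  = −0.75 × (-0.074801) = 0.056101 substitutions/site.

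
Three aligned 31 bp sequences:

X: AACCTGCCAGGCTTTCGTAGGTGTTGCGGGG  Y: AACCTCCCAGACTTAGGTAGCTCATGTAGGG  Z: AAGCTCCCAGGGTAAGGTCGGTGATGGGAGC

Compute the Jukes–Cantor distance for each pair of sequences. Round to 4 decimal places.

d(X,Y) = 0.3672, d(X,Z) = 0.4806, d(Y,Z) = 0.4806

X–Y: 9/31 sites differ → p ≈ 0.290323, d = −0.75 ln(1 − 0.387097) = 0.367161 ≈ 0.3672.
X–Z: 11/31 sites differ → p ≈ 0.354839, d = −0.75 ln(1 − 0.473119) = 0.480585 ≈ 0.4806.
Y–Z: 11/31 sites differ → p ≈ 0.354839, d = −0.75 ln(1 − 0.473119) = 0.480585 ≈ 0.4806.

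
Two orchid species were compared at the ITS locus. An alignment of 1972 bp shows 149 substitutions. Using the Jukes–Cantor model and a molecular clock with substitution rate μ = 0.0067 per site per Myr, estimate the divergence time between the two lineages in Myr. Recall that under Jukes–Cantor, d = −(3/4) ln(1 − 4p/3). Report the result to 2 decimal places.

p = 149/1972 ≈ 0.075558.
d = −(3/4) ln(1 − 4p/3) = −0.75 ln(1 − 0.100744) = −0.75 ln(0.899256)
  = −0.75 × (-0.106188) = 0.079641 substitutions/site.
Under a molecular clock d = 2μt, so t = d/(2μ) = 0.079641 / (2 × 0.0067) = 5.94 Myr.

5.94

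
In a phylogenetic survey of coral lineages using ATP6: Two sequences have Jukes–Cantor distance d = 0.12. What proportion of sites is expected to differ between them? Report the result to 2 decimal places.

p = (3/4)(1 − e^(−4d/3)) = 0.75 × (1 − e^(-0.16)) = 0.75 × (1 − 0.852144) = 0.110892.

0.11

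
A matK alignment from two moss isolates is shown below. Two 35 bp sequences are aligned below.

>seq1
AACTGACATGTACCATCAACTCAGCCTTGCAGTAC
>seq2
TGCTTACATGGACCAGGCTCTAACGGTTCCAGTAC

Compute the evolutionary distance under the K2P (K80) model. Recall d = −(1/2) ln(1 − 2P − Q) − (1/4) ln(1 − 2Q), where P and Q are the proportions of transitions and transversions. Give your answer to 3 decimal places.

0.545

Of 35 sites, 1 differences are transitions and 12 are transversions, so P = 1/35 ≈ 0.028571 and Q = 12/35 ≈ 0.342857.
Under the Kimura two-parameter model, d = −½ ln(1 − 2P − Q) − ¼ ln(1 − 2Q).
1 − 2P − Q = 0.600001, giving −½ ln(0.600001) = 0.255412.
1 − 2Q = 0.314286, giving −¼ ln(0.314286) = 0.289363.
d = 0.255412 + 0.289363 = 0.544775.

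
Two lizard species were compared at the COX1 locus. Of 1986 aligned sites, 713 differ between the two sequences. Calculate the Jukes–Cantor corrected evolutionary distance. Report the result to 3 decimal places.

0.489

p = 713/1986 ≈ 0.359013.
d = −(3/4) ln(1 − 4p/3) = −0.75 ln(1 − 0.478684) = −0.75 ln(0.521316)
  = −0.75 × (-0.651399) = 0.488549 substitutions/site.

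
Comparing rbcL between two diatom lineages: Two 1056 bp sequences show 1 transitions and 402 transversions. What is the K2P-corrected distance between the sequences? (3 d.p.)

P = 1/1056 ≈ 0.000947 and Q = 402/1056 ≈ 0.380682.
Under the Kimura two-parameter model, d = −½ ln(1 − 2P − Q) − ¼ ln(1 − 2Q).
1 − 2P − Q = 0.617424, giving −½ ln(0.617424) = 0.241100.
1 − 2Q = 0.238636, giving −¼ ln(0.238636) = 0.358204.
d = 0.241100 + 0.358204 = 0.599304.

0.599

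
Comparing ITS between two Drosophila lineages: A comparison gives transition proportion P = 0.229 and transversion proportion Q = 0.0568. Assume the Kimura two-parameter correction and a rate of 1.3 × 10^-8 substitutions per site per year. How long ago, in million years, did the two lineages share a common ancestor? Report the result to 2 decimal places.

15.07

Under the Kimura two-parameter model, d = −½ ln(1 − 2P − Q) − ¼ ln(1 − 2Q).
1 − 2P − Q = 0.4852, giving −½ ln(0.4852) = 0.361597.
1 − 2Q = 0.8864, giving −¼ ln(0.8864) = 0.030147.
d = 0.361597 + 0.030147 = 0.391744.
Under a molecular clock d = 2μt, so t = d/(2μ) = 0.391744 / (2 × 1.3 × 10^-8) = 15.07 million years.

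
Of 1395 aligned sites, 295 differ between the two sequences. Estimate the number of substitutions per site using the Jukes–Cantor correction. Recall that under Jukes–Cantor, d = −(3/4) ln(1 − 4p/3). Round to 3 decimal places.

p = 295/1395 ≈ 0.21147.
d = −(3/4) ln(1 − 4p/3) = −0.75 ln(1 − 0.28196) = −0.75 ln(0.71804)
  = −0.75 × (-0.331230) = 0.248423 substitutions/site.

0.248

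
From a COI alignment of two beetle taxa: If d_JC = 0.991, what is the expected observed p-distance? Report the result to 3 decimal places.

p = (3/4)(1 − e^(−4d/3)) = 0.75 × (1 − e^(-1.321333)) = 0.75 × (1 − 0.266779) = 0.549916.

0.550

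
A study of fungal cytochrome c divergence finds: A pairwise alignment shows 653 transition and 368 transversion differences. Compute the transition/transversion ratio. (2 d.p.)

R = 653/368 = 1.774456… ≈ 1.77 (to 2 d.p.).

1.77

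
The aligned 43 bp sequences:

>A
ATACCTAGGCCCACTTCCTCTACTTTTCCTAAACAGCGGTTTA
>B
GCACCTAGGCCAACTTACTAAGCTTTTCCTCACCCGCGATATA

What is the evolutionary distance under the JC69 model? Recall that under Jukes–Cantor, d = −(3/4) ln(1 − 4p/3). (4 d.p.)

The sequences differ at 12 of 43 sites, so p = 12/43 ≈ 0.27907.
d = −(3/4) ln(1 − 4p/3) = −0.75 ln(1 − 0.372093) = −0.75 ln(0.627907)
  = −0.75 × (-0.465363) = 0.349022 substitutions/site.

0.3490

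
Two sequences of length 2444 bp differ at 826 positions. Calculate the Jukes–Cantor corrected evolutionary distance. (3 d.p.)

0.449

p = 826/2444 ≈ 0.337971.
d = −(3/4) ln(1 − 4p/3) = −0.75 ln(1 − 0.450628) = −0.75 ln(0.549372)
  = −0.75 × (-0.598979) = 0.449234 substitutions/site.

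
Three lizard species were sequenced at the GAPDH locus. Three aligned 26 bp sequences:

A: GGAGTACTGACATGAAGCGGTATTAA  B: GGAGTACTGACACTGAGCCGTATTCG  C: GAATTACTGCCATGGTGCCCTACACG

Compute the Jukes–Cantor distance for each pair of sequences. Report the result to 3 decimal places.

d(A,B) = 0.276, d(A,C) = 0.623, d(B,C) = 0.464

A–B: 6/26 sites differ → p ≈ 0.230769, d = −0.75 ln(1 − 0.307692) = 0.275793 ≈ 0.276.
A–C: 11/26 sites differ → p ≈ 0.423077, d = −0.75 ln(1 − 0.564103) = 0.622762 ≈ 0.623.
B–C: 9/26 sites differ → p ≈ 0.346154, d = −0.75 ln(1 − 0.461539) = 0.464280 ≈ 0.464.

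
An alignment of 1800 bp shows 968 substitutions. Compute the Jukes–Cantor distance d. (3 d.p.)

0.947

p = 968/1800 ≈ 0.537778.
d = −(3/4) ln(1 − 4p/3) = −0.75 ln(1 − 0.717037) = −0.75 ln(0.282963)
  = −0.75 × (-1.262439) = 0.946829 substitutions/site.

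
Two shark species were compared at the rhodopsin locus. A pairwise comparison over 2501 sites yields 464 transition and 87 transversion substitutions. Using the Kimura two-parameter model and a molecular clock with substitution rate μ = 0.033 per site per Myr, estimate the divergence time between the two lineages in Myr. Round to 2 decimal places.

4.22

P = 464/2501 ≈ 0.185526 and Q = 87/2501 ≈ 0.034786.
Under the Kimura two-parameter model, d = −½ ln(1 − 2P − Q) − ¼ ln(1 − 2Q).
1 − 2P − Q = 0.594162, giving −½ ln(0.594162) = 0.260302.
1 − 2Q = 0.930428, giving −¼ ln(0.930428) = 0.018028.
d = 0.260302 + 0.018028 = 0.278330.
Under a molecular clock d = 2μt, so t = d/(2μ) = 0.278330 / (2 × 0.033) = 4.22 Myr.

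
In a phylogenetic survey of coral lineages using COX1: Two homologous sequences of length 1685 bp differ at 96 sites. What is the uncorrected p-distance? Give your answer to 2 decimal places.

0.06

p = 96/1685 = 0.056973… ≈ 0.06 (to 2 d.p.).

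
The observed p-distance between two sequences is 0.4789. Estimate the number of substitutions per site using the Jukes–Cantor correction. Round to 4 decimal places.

d = −(3/4) ln(1 − 4p/3) = −0.75 ln(1 − 0.638533) = −0.75 ln(0.361467)
  = −0.75 × (-1.017585) = 0.763189 substitutions/site.

0.7632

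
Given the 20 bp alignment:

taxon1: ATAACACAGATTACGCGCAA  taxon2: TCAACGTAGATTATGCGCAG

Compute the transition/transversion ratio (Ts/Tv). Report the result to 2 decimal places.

Transitions are A↔G and C↔T; transversions are all other mismatches.
Transitions: 5. Transversions: 1.
R = 5/1 = 5.00.

5.00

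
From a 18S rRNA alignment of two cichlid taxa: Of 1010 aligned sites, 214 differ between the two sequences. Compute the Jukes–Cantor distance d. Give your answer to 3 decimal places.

p = 214/1010 ≈ 0.211881.
d = −(3/4) ln(1 − 4p/3) = −0.75 ln(1 − 0.282508) = −0.75 ln(0.717492)
  = −0.75 × (-0.331993) = 0.248995 substitutions/site.

0.249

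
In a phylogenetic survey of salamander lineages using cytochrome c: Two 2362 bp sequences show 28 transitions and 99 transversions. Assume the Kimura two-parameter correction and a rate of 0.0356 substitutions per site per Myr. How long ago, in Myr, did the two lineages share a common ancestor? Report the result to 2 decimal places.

P = 28/2362 ≈ 0.011854 and Q = 99/2362 ≈ 0.041914.
Under the Kimura two-parameter model, d = −½ ln(1 − 2P − Q) − ¼ ln(1 − 2Q).
1 − 2P − Q = 0.934378, giving −½ ln(0.934378) = 0.033937.
1 − 2Q = 0.916172, giving −¼ ln(0.916172) = 0.021888.
d = 0.033937 + 0.021888 = 0.055825.
Under a molecular clock d = 2μt, so t = d/(2μ) = 0.055825 / (2 × 0.0356) = 0.78 Myr.

0.78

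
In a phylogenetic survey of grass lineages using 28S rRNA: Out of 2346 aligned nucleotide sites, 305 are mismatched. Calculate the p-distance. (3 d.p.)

0.130

p = 305/2346 = 0.130008… ≈ 0.130 (to 3 d.p.).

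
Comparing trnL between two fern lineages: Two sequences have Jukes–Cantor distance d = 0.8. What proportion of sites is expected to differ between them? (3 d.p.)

p = (3/4)(1 − e^(−4d/3)) = 0.75 × (1 − e^(-1.066667)) = 0.75 × (1 − 0.344154) = 0.491885.

0.492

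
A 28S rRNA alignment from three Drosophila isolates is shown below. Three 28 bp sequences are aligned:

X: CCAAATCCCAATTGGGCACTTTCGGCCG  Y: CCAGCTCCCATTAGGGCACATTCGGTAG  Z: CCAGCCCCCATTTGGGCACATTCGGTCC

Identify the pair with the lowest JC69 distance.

X–Y: 7/28 differ, p = 0.250, d = 0.304.
X–Z: 7/28 differ, p = 0.250, d = 0.304.
Y–Z: 4/28 differ, p = 0.143, d = 0.158.
The smallest distance is between Y and Z.

Y and Z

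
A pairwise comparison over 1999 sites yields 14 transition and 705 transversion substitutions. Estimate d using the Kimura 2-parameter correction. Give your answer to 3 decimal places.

0.534

P = 14/1999 ≈ 0.007004 and Q = 705/1999 ≈ 0.352676.
Under the Kimura two-parameter model, d = −½ ln(1 − 2P − Q) − ¼ ln(1 − 2Q).
1 − 2P − Q = 0.633316, giving −½ ln(0.633316) = 0.228393.
1 − 2Q = 0.294648, giving −¼ ln(0.294648) = 0.305493.
d = 0.228393 + 0.305493 = 0.533886.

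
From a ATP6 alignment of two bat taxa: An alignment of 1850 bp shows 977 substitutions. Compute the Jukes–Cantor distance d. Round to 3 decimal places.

0.913

p = 977/1850 ≈ 0.528108.
d = −(3/4) ln(1 − 4p/3) = −0.75 ln(1 − 0.704144) = −0.75 ln(0.295856)
  = −0.75 × (-1.217882) = 0.913412 substitutions/site.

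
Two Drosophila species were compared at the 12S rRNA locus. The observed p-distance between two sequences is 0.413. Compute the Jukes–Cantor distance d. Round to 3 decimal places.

d = −(3/4) ln(1 − 4p/3) = −0.75 ln(1 − 0.550667) = −0.75 ln(0.449333)
  = −0.75 × (-0.799991) = 0.599993 substitutions/site.

0.600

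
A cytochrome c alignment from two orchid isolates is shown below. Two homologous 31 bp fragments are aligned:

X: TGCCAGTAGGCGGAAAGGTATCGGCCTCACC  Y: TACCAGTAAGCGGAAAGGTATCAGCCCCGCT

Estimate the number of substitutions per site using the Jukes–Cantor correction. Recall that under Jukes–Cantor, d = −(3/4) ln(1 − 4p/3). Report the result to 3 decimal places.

The sequences differ at 6 of 31 sites (2, 9, 23, 27, 29, 31), so p = 6/31 ≈ 0.193548.
d = −(3/4) ln(1 − 4p/3) = −0.75 ln(1 − 0.258064) = −0.75 ln(0.741936)
  = −0.75 × (-0.298492) = 0.223869 substitutions/site.

0.224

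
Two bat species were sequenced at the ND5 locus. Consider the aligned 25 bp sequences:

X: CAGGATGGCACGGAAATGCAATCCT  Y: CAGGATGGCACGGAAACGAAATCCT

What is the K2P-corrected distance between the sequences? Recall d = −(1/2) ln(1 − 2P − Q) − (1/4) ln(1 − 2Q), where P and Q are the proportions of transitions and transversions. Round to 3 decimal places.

Of 25 sites, 1 differences are transitions and 1 are transversions, so P = 1/25 = 0.04 and Q = 1/25 = 0.04.
Under the Kimura two-parameter model, d = −½ ln(1 − 2P − Q) − ¼ ln(1 − 2Q).
1 − 2P − Q = 0.88, giving −½ ln(0.88) = 0.063917.
1 − 2Q = 0.92, giving −¼ ln(0.92) = 0.020845.
d = 0.063917 + 0.020845 = 0.084762.

0.085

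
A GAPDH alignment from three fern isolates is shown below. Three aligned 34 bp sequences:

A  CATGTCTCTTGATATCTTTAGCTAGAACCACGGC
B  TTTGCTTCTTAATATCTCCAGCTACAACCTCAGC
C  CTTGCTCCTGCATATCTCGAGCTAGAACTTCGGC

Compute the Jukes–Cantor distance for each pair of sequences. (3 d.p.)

d(A,B) = 0.373, d(A,C) = 0.373, d(B,C) = 0.282

A–B: 10/34 sites differ → p ≈ 0.294118, d = −0.75 ln(1 − 0.392157) = 0.373379 ≈ 0.373.
A–C: 10/34 sites differ → p ≈ 0.294118, d = −0.75 ln(1 − 0.392157) = 0.373379 ≈ 0.373.
B–C: 8/34 sites differ → p ≈ 0.235294, d = −0.75 ln(1 − 0.313725) = 0.282358 ≈ 0.282.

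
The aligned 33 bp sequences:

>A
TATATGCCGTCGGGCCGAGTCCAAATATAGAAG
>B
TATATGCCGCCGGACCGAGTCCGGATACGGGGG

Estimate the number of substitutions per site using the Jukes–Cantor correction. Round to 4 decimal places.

0.2928

The sequences differ at 8 of 33 sites (10, 14, 23, 24, 28, 29, 31, 32), so p = 8/33 ≈ 0.242424.
d = −(3/4) ln(1 − 4p/3) = −0.75 ln(1 − 0.323232) = −0.75 ln(0.676768)
  = −0.75 × (-0.390427) = 0.292820 substitutions/site.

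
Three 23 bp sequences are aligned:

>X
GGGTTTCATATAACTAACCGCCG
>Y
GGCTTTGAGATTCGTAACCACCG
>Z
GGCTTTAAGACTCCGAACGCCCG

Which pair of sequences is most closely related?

Y and Z

X–Y: 7/23 differ, p = 0.304, d = 0.390.
X–Z: 9/23 differ, p = 0.391, d = 0.553.
Y–Z: 6/23 differ, p = 0.261, d = 0.321.
The smallest distance is between Y and Z.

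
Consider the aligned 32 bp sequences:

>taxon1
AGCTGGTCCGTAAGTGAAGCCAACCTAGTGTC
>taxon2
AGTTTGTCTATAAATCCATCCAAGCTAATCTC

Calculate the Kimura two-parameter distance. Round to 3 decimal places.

Of 32 sites, 5 differences are transitions and 6 are transversions, so P = 5/32 = 0.15625 and Q = 6/32 = 0.1875.
Under the Kimura two-parameter model, d = −½ ln(1 − 2P − Q) − ¼ ln(1 − 2Q).
1 − 2P − Q = 0.5, giving −½ ln(0.5) = 0.346574.
1 − 2Q = 0.625, giving −¼ ln(0.625) = 0.117501.
d = 0.346574 + 0.117501 = 0.464075.

0.464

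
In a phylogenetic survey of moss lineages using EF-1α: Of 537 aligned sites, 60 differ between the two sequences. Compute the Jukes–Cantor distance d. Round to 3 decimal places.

p = 60/537 ≈ 0.111732.
d = −(3/4) ln(1 − 4p/3) = −0.75 ln(1 − 0.148976) = −0.75 ln(0.851024)
  = −0.75 × (-0.161315) = 0.120986 substitutions/site.

0.121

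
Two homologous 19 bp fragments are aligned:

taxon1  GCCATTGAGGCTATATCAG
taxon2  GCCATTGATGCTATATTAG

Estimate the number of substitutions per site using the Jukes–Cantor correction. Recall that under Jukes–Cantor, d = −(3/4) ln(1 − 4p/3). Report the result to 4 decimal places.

The sequences differ at 2 of 19 sites (9, 17), so p = 2/19 ≈ 0.105263.
d = −(3/4) ln(1 − 4p/3) = −0.75 ln(1 − 0.140351) = −0.75 ln(0.859649)
  = −0.75 × (-0.151231) = 0.113423 substitutions/site.

0.1134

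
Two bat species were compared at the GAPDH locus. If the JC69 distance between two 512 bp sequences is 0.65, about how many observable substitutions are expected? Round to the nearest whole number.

Invert JC69: p = (3/4)(1 − e^(−4d/3)) = 0.75 × (1 − e^(-0.866667)) = 0.75 × (1 − 0.420350) = 0.434738.
Expected differing sites = pL ≈ 0.434738 × 512 = 222.585856 ≈ 223.

223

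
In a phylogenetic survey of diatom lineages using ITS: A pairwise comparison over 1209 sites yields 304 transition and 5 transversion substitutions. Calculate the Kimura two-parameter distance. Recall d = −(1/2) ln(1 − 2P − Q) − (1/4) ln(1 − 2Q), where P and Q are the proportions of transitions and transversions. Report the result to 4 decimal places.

0.3557

P = 304/1209 ≈ 0.251447 and Q = 5/1209 ≈ 0.004136.
Under the Kimura two-parameter model, d = −½ ln(1 − 2P − Q) − ¼ ln(1 − 2Q).
1 − 2P − Q = 0.49297, giving −½ ln(0.49297) = 0.353653.
1 − 2Q = 0.991728, giving −¼ ln(0.991728) = 0.002077.
d = 0.353653 + 0.002077 = 0.355730.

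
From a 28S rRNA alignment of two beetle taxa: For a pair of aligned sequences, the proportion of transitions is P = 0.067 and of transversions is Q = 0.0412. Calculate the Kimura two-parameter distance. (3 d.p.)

0.118

Under the Kimura two-parameter model, d = −½ ln(1 − 2P − Q) − ¼ ln(1 − 2Q).
1 − 2P − Q = 0.8248, giving −½ ln(0.8248) = 0.096307.
1 − 2Q = 0.9176, giving −¼ ln(0.9176) = 0.021498.
d = 0.096307 + 0.021498 = 0.117805.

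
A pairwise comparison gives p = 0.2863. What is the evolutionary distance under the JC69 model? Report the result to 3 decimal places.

d = −(3/4) ln(1 − 4p/3) = −0.75 ln(1 − 0.381733) = −0.75 ln(0.618267)
  = −0.75 × (-0.480835) = 0.360626 substitutions/site.

0.361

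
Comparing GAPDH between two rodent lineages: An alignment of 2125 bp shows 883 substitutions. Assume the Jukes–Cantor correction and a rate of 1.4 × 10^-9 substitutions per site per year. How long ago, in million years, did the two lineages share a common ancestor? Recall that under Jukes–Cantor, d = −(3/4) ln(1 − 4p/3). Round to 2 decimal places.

p = 883/2125 ≈ 0.415529.
d = −(3/4) ln(1 − 4p/3) = −0.75 ln(1 − 0.554039) = −0.75 ln(0.445961)
  = −0.75 × (-0.807524) = 0.605643 substitutions/site.
Under a molecular clock d = 2μt, so t = d/(2μ) = 0.605643 / (2 × 1.4 × 10^-9) = 216.30 million years.

216.30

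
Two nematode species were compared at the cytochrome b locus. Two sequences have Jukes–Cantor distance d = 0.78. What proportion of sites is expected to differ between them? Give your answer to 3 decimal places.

0.485

p = (3/4)(1 − e^(−4d/3)) = 0.75 × (1 − e^(-1.04)) = 0.75 × (1 − 0.353455) = 0.484909.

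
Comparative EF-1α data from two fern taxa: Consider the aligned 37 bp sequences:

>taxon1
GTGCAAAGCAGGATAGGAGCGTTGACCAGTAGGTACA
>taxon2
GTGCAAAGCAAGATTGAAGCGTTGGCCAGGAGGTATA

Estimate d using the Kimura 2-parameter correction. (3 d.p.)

0.186

Of 37 sites, 4 differences are transitions and 2 are transversions, so P = 4/37 ≈ 0.108108 and Q = 2/37 ≈ 0.054054.
Under the Kimura two-parameter model, d = −½ ln(1 − 2P − Q) − ¼ ln(1 − 2Q).
1 − 2P − Q = 0.72973, giving −½ ln(0.72973) = 0.157540.
1 − 2Q = 0.891892, giving −¼ ln(0.891892) = 0.028603.
d = 0.157540 + 0.028603 = 0.186143.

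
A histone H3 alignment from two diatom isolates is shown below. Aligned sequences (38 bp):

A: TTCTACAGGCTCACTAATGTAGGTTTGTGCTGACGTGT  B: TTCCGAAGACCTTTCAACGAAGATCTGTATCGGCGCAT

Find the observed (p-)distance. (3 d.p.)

0.500

The sequences differ at 19 of 38 positions.
p = 19/38 = 0.500.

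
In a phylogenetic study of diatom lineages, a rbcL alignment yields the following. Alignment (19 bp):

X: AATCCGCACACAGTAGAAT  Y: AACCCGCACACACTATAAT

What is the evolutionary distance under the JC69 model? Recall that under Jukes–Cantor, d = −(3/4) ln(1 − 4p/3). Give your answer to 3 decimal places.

0.177

The sequences differ at 3 of 19 sites (3, 13, 16), so p = 3/19 ≈ 0.157895.
d = −(3/4) ln(1 − 4p/3) = −0.75 ln(1 − 0.210527) = −0.75 ln(0.789473)
  = −0.75 × (-0.236390) = 0.177293 substitutions/site.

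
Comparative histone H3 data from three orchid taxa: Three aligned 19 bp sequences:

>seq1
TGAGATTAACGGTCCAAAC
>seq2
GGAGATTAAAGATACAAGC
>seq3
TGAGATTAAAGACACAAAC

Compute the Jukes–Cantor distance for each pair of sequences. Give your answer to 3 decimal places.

d(seq1,seq2) = 0.324, d(seq1,seq3) = 0.247, d(seq2,seq3) = 0.177

seq1–seq2: 5/19 sites differ → p ≈ 0.263158, d = −0.75 ln(1 − 0.350877) = 0.324100 ≈ 0.324.
seq1–seq3: 4/19 sites differ → p ≈ 0.210526, d = −0.75 ln(1 − 0.280701) = 0.247109 ≈ 0.247.
seq2–seq3: 3/19 sites differ → p ≈ 0.157895, d = −0.75 ln(1 − 0.210527) = 0.177292 ≈ 0.177.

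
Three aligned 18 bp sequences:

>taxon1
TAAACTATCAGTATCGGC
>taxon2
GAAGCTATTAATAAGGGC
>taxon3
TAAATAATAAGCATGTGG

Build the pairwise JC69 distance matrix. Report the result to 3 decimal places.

taxon1–taxon2: 6/18 sites differ → p ≈ 0.333333, d = −0.75 ln(1 − 0.444444) = 0.440839 ≈ 0.441.
taxon1–taxon3: 7/18 sites differ → p ≈ 0.388889, d = −0.75 ln(1 − 0.518519) = 0.548166 ≈ 0.548.
taxon2–taxon3: 10/18 sites differ → p ≈ 0.555556, d = −0.75 ln(1 − 0.740741) = 1.012446 ≈ 1.012.

d(taxon1,taxon2) = 0.441, d(taxon1,taxon3) = 0.548, d(taxon2,taxon3) = 1.012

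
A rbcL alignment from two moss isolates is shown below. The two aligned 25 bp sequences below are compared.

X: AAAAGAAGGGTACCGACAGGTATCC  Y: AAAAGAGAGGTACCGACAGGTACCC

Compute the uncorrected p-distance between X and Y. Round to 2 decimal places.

The sequences differ at 3 of 25 positions (sites 7, 8, 23).
p = 3/25 = 0.12.

0.12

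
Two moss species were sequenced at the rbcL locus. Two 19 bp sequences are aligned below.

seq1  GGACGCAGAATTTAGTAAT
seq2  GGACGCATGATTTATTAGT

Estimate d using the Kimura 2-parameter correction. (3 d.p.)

0.249

Of 19 sites, 2 differences are transitions and 2 are transversions, so P = 2/19 ≈ 0.105263 and Q = 2/19 ≈ 0.105263.
Under the Kimura two-parameter model, d = −½ ln(1 − 2P − Q) − ¼ ln(1 − 2Q).
1 − 2P − Q = 0.684211, giving −½ ln(0.684211) = 0.189744.
1 − 2Q = 0.789474, giving −¼ ln(0.789474) = 0.059097.
d = 0.189744 + 0.059097 = 0.248841.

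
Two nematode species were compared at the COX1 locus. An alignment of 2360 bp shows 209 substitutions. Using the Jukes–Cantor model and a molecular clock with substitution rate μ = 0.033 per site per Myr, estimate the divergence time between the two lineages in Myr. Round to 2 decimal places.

p = 209/2360 ≈ 0.088559.
d = −(3/4) ln(1 − 4p/3) = −0.75 ln(1 − 0.118079) = −0.75 ln(0.881921)
  = −0.75 × (-0.125653) = 0.094240 substitutions/site.
Under a molecular clock d = 2μt, so t = d/(2μ) = 0.094240 / (2 × 0.033) = 1.43 Myr.

1.43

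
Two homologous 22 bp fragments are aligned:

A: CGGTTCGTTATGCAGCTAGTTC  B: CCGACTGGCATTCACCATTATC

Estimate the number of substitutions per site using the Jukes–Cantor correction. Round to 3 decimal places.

The sequences differ at 12 of 22 sites, so p = 12/22 ≈ 0.545455.
d = −(3/4) ln(1 − 4p/3) = −0.75 ln(1 − 0.727273) = −0.75 ln(0.272727)
  = −0.75 × (-1.299284) = 0.974463 substitutions/site.

0.974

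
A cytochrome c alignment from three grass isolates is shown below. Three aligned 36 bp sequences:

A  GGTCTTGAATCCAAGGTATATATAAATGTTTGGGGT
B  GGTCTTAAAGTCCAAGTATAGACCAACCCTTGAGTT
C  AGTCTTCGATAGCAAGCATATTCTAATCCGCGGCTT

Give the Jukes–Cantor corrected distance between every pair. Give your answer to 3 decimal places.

A–B: 13/36 sites differ → p ≈ 0.361111, d = −0.75 ln(1 − 0.481481) = 0.492584 ≈ 0.493.
A–C: 17/36 sites differ → p ≈ 0.472222, d = −0.75 ln(1 − 0.629629) = 0.744938 ≈ 0.745.
B–C: 15/36 sites differ → p ≈ 0.416667, d = −0.75 ln(1 − 0.555556) = 0.608198 ≈ 0.608.

d(A,B) = 0.493, d(A,C) = 0.745, d(B,C) = 0.608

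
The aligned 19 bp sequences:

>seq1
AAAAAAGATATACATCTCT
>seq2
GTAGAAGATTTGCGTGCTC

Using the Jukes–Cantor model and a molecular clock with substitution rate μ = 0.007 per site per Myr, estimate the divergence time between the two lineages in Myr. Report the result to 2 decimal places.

64.81

The sequences differ at 10 of 19 sites (1, 2, 4, 10, 12, 14, 16, 17, 18, 19), so p = 10/19 ≈ 0.526316.
d = −(3/4) ln(1 − 4p/3) = −0.75 ln(1 − 0.701755) = −0.75 ln(0.298245)
  = −0.75 × (-1.209840) = 0.907380 substitutions/site.
Under a molecular clock d = 2μt, so t = d/(2μ) = 0.907380 / (2 × 0.007) = 64.81 Myr.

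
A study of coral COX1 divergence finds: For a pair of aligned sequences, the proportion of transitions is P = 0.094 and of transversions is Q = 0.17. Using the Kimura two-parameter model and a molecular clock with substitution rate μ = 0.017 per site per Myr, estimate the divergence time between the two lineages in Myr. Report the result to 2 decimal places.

Under the Kimura two-parameter model, d = −½ ln(1 − 2P − Q) − ¼ ln(1 − 2Q).
1 − 2P − Q = 0.642, giving −½ ln(0.642) = 0.221583.
1 − 2Q = 0.66, giving −¼ ln(0.66) = 0.103879.
d = 0.221583 + 0.103879 = 0.325462.
Under a molecular clock d = 2μt, so t = d/(2μ) = 0.325462 / (2 × 0.017) = 9.57 Myr.

9.57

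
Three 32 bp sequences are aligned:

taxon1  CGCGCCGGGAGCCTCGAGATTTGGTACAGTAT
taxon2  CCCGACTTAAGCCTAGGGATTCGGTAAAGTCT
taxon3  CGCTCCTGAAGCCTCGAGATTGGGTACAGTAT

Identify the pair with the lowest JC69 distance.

taxon1–taxon2: 10/32 differ, p = 0.313, d = 0.404.
taxon1–taxon3: 4/32 differ, p = 0.125, d = 0.137.
taxon2–taxon3: 9/32 differ, p = 0.281, d = 0.353.
The smallest distance is between taxon1 and taxon3.

taxon1 and taxon3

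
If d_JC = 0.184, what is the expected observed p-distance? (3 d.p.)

p = (3/4)(1 − e^(−4d/3)) = 0.75 × (1 − e^(-0.245333)) = 0.75 × (1 − 0.782444) = 0.163167.

0.163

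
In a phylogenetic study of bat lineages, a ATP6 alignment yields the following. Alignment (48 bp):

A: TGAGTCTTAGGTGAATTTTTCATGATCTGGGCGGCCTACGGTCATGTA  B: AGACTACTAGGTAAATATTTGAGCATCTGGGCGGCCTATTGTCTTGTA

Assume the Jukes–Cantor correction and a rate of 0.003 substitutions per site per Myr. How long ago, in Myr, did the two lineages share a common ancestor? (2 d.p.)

The sequences differ at 12 of 48 sites, so p = 12/48 = 0.25.
d = −(3/4) ln(1 − 4p/3) = −0.75 ln(1 − 0.333333) = −0.75 ln(0.666667)
  = −0.75 × (-0.405465) = 0.304099 substitutions/site.
Under a molecular clock d = 2μt, so t = d/(2μ) = 0.304099 / (2 × 0.003) = 50.68 Myr.

50.68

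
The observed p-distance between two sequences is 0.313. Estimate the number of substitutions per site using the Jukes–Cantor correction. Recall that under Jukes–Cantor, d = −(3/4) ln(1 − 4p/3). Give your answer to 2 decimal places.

d = −(3/4) ln(1 − 4p/3) = −0.75 ln(1 − 0.417333) = −0.75 ln(0.582667)
  = −0.75 × (-0.540139) = 0.405104 substitutions/site.

0.41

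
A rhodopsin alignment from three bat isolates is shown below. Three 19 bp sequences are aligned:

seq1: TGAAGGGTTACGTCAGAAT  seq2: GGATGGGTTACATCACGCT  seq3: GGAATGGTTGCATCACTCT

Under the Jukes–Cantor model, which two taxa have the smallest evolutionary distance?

seq2 and seq3

seq1–seq2: 6/19 differ, p = 0.316, d = 0.410.
seq1–seq3: 7/19 differ, p = 0.368, d = 0.507.
seq2–seq3: 4/19 differ, p = 0.211, d = 0.247.
The smallest distance is between seq2 and seq3.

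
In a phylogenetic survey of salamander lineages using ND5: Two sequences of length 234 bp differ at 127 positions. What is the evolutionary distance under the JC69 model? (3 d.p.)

p = 127/234 ≈ 0.542735.
d = −(3/4) ln(1 − 4p/3) = −0.75 ln(1 − 0.723647) = −0.75 ln(0.276353)
  = −0.75 × (-1.286076) = 0.964557 substitutions/site.

0.965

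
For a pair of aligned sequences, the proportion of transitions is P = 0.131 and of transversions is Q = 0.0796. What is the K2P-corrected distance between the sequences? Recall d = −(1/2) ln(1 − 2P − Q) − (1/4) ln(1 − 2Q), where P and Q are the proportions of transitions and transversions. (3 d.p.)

0.252

Under the Kimura two-parameter model, d = −½ ln(1 − 2P − Q) − ¼ ln(1 − 2Q).
1 − 2P − Q = 0.6584, giving −½ ln(0.6584) = 0.208971.
1 − 2Q = 0.8408, giving −¼ ln(0.8408) = 0.043350.
d = 0.208971 + 0.043350 = 0.252321.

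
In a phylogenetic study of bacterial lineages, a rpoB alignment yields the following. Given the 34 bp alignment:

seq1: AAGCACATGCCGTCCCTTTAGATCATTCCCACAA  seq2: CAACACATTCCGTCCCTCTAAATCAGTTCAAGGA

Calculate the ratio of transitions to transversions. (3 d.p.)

Transitions are A↔G and C↔T; transversions are all other mismatches.
Transitions: 5. Transversions: 5.
R = 5/5 = 1.000.

1.000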